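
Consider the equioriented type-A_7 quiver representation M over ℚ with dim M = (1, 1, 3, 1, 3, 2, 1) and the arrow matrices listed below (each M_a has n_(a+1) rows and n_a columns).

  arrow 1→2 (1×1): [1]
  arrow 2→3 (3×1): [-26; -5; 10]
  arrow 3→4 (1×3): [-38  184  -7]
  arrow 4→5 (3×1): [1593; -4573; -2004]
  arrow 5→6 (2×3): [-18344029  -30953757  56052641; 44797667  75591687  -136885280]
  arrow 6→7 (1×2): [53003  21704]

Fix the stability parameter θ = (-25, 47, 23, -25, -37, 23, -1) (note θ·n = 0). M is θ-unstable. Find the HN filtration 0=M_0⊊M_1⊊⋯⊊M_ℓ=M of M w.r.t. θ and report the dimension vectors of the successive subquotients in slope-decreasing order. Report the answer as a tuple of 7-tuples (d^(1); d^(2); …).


Via rank(M_{q-1}∘⋯∘M_p): M ≅ I[1,5], I[3,3]^2, I[5,6], I[5,7].
μ_θ-semistable layers: μ^(1)=23; μ^(2)=11; μ^(3)=2; μ^(4)=-25; μ^(5)=-37

((0, 0, 2, 0, 0, 1, 0); (0, 0, 0, 0, 0, 1, 1); (0, 1, 1, 1, 1, 0, 0); (1, 0, 0, 0, 0, 0, 0); (0, 0, 0, 0, 2, 0, 0))


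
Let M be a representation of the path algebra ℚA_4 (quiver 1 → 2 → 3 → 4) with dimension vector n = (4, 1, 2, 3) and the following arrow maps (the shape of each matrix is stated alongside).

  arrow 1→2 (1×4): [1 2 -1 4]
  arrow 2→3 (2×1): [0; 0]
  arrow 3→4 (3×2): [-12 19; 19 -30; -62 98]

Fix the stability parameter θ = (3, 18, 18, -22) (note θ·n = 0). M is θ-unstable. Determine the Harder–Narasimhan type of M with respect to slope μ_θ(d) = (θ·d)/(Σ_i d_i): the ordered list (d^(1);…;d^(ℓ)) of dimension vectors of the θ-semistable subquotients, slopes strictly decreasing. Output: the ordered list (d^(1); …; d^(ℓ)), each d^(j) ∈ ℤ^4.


Via rank(M_{q-1}∘⋯∘M_p): M ≅ I[1,1]^3, I[1,2], I[3,4]^2, I[4,4].
μ_θ-semistable layers: μ^(1)=18; μ^(2)=3; μ^(3)=-2; μ^(4)=-22

((0, 1, 0, 0); (4, 0, 0, 0); (0, 0, 2, 2); (0, 0, 0, 1))


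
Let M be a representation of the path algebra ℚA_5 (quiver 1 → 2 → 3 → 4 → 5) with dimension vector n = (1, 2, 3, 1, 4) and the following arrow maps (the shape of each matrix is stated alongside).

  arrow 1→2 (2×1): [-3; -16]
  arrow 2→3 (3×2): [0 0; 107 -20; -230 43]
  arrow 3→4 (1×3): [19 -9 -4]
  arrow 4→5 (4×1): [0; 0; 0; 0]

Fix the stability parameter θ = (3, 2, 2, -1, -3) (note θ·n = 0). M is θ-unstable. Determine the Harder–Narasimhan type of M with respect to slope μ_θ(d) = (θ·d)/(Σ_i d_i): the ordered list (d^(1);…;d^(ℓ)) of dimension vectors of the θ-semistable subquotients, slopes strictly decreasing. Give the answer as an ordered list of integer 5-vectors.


Interval decomposition of M: I[1,4], I[2,3], I[3,3], I[5,5]^4.
HN type (ℓ=3): μ^(1)=2; μ^(2)=3/2; μ^(3)=-3

((0, 1, 2, 0, 0); (1, 1, 1, 1, 0); (0, 0, 0, 0, 4))


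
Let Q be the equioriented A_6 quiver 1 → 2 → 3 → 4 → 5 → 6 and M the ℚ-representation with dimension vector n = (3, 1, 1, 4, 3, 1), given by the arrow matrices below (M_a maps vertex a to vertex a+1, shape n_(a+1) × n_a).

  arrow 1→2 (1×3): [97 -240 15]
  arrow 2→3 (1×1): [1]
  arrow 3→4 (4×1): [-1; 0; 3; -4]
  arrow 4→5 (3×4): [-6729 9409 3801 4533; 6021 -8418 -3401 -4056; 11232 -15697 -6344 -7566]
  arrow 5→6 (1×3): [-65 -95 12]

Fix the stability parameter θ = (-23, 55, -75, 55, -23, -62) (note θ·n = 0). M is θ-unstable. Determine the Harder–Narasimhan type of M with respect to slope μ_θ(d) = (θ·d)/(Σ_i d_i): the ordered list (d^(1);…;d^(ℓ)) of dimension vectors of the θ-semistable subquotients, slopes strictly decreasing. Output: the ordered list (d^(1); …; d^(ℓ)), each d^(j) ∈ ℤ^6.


Barcode: M ≅ I[1,1]^2, I[1,4], I[4,5]^2, I[4,6]. HN layers by μ_θ (4 steps, strictly decreasing):
  μ^(1)=55; μ^(2)=16; μ^(3)=-10; μ^(4)=-23

((0, 0, 0, 1, 0, 0); (0, 0, 0, 2, 2, 0); (0, 1, 1, 1, 1, 1); (3, 0, 0, 0, 0, 0))


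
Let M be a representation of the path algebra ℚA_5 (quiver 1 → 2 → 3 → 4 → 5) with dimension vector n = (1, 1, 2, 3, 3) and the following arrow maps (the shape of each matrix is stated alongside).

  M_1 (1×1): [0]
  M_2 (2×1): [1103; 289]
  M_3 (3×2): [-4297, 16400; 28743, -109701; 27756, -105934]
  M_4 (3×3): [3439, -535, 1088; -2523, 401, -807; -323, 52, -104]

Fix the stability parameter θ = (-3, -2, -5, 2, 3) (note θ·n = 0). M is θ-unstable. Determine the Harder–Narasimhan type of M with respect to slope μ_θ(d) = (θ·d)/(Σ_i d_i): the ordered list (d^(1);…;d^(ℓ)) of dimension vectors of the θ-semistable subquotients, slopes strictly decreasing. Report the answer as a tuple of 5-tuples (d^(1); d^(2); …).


Interval decomposition of M: I[1,1], I[2,5], I[3,5], I[4,5].
HN type (ℓ=5): μ^(1)=3; μ^(2)=2; μ^(3)=-3; μ^(4)=-7/2; μ^(5)=-5

((0, 0, 0, 0, 3); (0, 0, 0, 3, 0); (1, 0, 0, 0, 0); (0, 1, 1, 0, 0); (0, 0, 1, 0, 0))


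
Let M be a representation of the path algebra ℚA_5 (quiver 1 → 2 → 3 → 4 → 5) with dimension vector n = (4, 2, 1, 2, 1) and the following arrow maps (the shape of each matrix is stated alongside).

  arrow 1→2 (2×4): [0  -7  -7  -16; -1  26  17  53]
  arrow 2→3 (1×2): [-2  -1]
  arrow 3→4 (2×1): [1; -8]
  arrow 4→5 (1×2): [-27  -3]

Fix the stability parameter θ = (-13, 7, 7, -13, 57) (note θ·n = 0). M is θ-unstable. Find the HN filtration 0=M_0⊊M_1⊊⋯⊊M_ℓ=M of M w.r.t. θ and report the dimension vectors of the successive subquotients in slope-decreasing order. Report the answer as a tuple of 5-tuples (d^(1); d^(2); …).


Via rank(M_{q-1}∘⋯∘M_p): M ≅ I[1,1]^2, I[1,2], I[1,5], I[4,4].
μ_θ-semistable layers: μ^(1)=57; μ^(2)=7; μ^(3)=1/3; μ^(4)=-13

((0, 0, 0, 0, 1); (0, 1, 0, 0, 0); (0, 1, 1, 1, 0); (4, 0, 0, 1, 0))


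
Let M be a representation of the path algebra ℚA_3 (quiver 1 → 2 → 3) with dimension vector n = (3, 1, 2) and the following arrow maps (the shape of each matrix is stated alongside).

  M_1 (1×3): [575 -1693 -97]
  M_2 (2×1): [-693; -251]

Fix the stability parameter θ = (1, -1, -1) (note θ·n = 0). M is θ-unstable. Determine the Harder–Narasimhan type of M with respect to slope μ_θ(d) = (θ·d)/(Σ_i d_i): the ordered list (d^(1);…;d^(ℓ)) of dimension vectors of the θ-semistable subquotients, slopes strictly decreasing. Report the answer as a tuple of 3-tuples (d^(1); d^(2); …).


Interval decomposition of M: I[1,1]^2, I[1,3], I[3,3].
HN type (ℓ=3): μ^(1)=1; μ^(2)=-1/3; μ^(3)=-1

((2, 0, 0); (1, 1, 1); (0, 0, 1))


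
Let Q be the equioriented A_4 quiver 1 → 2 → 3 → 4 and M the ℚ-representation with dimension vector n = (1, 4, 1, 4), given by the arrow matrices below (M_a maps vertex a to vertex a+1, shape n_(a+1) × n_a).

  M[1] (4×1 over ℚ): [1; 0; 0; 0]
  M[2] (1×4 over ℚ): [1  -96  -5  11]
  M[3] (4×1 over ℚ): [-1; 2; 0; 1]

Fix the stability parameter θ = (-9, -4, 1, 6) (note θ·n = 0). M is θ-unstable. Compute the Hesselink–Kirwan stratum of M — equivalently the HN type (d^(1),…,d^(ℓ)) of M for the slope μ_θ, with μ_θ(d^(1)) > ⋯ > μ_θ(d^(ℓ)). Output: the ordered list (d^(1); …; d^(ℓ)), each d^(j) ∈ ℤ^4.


Via rank(M_{q-1}∘⋯∘M_p): M ≅ I[1,4], I[2,2]^3, I[4,4]^3.
μ_θ-semistable layers: μ^(1)=6; μ^(2)=1; μ^(3)=-4; μ^(4)=-9

((0, 0, 0, 4); (0, 0, 1, 0); (0, 4, 0, 0); (1, 0, 0, 0))


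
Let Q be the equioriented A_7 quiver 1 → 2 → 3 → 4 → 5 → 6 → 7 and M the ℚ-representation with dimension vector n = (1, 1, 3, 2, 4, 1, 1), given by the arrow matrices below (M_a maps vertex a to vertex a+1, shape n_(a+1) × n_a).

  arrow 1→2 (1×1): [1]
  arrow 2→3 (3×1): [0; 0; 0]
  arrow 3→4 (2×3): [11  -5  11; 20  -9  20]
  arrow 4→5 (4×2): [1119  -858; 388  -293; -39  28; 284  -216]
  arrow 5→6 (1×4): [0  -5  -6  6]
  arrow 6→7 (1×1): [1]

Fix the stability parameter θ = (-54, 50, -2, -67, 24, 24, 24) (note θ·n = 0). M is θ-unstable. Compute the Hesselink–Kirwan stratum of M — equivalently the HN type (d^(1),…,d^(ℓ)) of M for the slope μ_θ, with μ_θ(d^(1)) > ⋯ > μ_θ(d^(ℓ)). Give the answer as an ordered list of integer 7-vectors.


Barcode: M ≅ I[1,2], I[3,3], I[3,5], I[3,7], I[5,5]^2. HN layers by μ_θ (5 steps, strictly decreasing):
  μ^(1)=50; μ^(2)=24; μ^(3)=-2; μ^(4)=-69/2; μ^(5)=-54

((0, 1, 0, 0, 0, 0, 0); (0, 0, 0, 0, 4, 1, 1); (0, 0, 1, 0, 0, 0, 0); (0, 0, 2, 2, 0, 0, 0); (1, 0, 0, 0, 0, 0, 0))


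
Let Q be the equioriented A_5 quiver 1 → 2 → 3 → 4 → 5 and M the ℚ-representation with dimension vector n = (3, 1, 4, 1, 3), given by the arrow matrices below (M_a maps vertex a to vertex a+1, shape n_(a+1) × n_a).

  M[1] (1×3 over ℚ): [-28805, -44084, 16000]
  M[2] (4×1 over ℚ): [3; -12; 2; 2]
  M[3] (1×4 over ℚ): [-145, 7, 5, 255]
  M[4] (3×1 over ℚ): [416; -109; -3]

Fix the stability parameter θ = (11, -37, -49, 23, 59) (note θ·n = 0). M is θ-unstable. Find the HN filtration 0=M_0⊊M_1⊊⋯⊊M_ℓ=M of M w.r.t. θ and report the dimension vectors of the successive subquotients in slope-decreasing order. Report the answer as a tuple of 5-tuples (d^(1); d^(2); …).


Via rank(M_{q-1}∘⋯∘M_p): M ≅ I[1,1]^2, I[1,5], I[3,3]^3, I[5,5]^2.
μ_θ-semistable layers: μ^(1)=59; μ^(2)=23; μ^(3)=11; μ^(4)=-25; μ^(5)=-49

((0, 0, 0, 0, 3); (0, 0, 0, 1, 0); (2, 0, 0, 0, 0); (1, 1, 1, 0, 0); (0, 0, 3, 0, 0))


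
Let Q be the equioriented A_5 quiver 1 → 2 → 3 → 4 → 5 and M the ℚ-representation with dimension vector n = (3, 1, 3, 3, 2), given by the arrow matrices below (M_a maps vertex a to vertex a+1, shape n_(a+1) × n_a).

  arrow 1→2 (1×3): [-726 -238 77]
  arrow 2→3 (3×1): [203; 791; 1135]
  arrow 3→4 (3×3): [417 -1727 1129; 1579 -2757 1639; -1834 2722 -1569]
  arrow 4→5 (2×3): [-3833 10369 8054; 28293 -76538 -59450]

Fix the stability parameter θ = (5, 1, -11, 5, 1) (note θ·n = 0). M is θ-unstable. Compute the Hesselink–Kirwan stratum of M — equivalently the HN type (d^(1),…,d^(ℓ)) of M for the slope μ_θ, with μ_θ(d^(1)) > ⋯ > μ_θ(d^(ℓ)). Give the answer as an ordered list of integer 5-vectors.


Barcode: M ≅ I[1,1]^2, I[1,5], I[3,3], I[3,5], I[4,4]. HN layers by μ_θ (4 steps, strictly decreasing):
  μ^(1)=5; μ^(2)=3; μ^(3)=-5/3; μ^(4)=-11

((2, 0, 0, 1, 0); (0, 0, 0, 2, 2); (1, 1, 1, 0, 0); (0, 0, 2, 0, 0))


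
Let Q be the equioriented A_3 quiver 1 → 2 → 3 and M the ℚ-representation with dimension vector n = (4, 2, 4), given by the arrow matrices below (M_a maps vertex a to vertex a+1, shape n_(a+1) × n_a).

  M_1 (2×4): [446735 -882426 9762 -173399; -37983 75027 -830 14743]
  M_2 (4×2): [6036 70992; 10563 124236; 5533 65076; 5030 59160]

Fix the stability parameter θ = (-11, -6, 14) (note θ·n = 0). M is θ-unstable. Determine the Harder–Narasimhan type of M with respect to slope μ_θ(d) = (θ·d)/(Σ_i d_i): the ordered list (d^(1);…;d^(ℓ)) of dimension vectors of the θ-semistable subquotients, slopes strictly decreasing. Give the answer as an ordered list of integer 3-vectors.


Via rank(M_{q-1}∘⋯∘M_p): M ≅ I[1,1]^2, I[1,2], I[1,3], I[3,3]^3.
μ_θ-semistable layers: μ^(1)=14; μ^(2)=-6; μ^(3)=-11

((0, 0, 4); (0, 2, 0); (4, 0, 0))


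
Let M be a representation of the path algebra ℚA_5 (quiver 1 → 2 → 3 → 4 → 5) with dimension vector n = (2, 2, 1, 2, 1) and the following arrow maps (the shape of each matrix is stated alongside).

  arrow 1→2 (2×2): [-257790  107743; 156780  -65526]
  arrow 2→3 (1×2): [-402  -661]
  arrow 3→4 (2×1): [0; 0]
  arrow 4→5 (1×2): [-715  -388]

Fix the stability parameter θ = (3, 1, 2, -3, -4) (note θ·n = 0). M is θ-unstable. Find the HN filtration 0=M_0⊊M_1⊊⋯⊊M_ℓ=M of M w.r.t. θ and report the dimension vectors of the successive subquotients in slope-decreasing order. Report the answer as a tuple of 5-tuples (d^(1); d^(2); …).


Interval decomposition of M: I[1,1], I[1,2], I[2,3], I[4,4], I[4,5].
HN type (ℓ=5): μ^(1)=3; μ^(2)=2; μ^(3)=1; μ^(4)=-3; μ^(5)=-7/2

((1, 0, 0, 0, 0); (1, 1, 1, 0, 0); (0, 1, 0, 0, 0); (0, 0, 0, 1, 0); (0, 0, 0, 1, 1))


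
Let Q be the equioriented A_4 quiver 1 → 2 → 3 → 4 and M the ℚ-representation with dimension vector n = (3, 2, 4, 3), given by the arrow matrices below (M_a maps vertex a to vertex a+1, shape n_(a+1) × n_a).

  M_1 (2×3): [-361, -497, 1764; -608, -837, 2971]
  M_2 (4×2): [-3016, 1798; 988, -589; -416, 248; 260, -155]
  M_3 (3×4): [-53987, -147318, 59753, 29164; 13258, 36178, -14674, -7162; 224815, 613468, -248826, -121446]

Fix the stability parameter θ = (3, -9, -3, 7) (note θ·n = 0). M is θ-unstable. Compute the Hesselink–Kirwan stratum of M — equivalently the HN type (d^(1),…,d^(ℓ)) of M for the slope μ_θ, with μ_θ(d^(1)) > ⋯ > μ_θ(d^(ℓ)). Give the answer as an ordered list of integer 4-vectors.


Via rank(M_{q-1}∘⋯∘M_p): M ≅ I[1,1], I[1,2], I[1,3], I[3,4]^3.
μ_θ-semistable layers: μ^(1)=7; μ^(2)=3; μ^(3)=-3

((0, 0, 0, 3); (1, 0, 0, 0); (2, 2, 4, 0))


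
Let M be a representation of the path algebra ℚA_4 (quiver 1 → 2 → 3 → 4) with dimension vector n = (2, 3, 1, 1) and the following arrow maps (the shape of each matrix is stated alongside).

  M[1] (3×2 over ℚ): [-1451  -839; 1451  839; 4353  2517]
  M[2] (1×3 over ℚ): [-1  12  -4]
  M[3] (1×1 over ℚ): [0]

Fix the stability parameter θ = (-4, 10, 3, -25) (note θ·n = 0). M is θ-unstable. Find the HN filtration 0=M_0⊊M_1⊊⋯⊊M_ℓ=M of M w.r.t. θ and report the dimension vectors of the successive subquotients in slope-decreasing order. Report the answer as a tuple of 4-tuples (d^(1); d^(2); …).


Via rank(M_{q-1}∘⋯∘M_p): M ≅ I[1,1], I[1,3], I[2,2]^2, I[4,4].
μ_θ-semistable layers: μ^(1)=10; μ^(2)=13/2; μ^(3)=-4; μ^(4)=-25

((0, 2, 0, 0); (0, 1, 1, 0); (2, 0, 0, 0); (0, 0, 0, 1))


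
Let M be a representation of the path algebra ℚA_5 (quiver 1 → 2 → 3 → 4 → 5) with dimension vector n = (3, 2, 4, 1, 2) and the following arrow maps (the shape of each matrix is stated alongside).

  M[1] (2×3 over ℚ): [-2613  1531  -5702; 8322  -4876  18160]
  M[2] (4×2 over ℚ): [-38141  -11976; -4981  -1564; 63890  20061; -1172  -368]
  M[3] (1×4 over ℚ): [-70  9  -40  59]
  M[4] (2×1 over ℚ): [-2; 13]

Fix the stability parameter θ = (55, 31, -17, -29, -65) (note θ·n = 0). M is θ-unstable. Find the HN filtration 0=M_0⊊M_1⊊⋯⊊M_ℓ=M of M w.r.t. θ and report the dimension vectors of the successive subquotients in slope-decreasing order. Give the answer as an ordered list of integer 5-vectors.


Barcode: M ≅ I[1,1], I[1,3], I[1,5], I[3,3]^2, I[5,5]. HN layers by μ_θ (5 steps, strictly decreasing):
  μ^(1)=55; μ^(2)=23; μ^(3)=-5; μ^(4)=-17; μ^(5)=-65

((1, 0, 0, 0, 0); (1, 1, 1, 0, 0); (1, 1, 1, 1, 1); (0, 0, 2, 0, 0); (0, 0, 0, 0, 1))


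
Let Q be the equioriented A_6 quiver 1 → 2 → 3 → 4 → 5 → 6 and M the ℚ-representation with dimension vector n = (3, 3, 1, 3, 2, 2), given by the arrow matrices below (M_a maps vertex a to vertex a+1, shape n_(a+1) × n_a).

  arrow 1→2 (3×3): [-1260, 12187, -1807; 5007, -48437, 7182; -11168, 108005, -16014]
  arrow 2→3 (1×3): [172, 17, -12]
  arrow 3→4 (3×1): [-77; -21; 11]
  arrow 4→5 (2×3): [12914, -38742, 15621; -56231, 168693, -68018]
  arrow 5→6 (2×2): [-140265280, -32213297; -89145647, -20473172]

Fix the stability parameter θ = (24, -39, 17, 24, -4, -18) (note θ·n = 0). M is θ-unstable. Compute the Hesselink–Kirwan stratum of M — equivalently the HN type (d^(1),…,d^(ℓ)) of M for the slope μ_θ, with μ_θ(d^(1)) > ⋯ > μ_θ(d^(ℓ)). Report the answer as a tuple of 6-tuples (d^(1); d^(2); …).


Barcode: M ≅ I[1,2]^2, I[1,6], I[4,4], I[4,6]. HN layers by μ_θ (4 steps, strictly decreasing):
  μ^(1)=24; μ^(2)=19/4; μ^(3)=2/3; μ^(4)=-15/2

((0, 0, 0, 1, 0, 0); (0, 0, 1, 1, 1, 1); (0, 0, 0, 1, 1, 1); (3, 3, 0, 0, 0, 0))


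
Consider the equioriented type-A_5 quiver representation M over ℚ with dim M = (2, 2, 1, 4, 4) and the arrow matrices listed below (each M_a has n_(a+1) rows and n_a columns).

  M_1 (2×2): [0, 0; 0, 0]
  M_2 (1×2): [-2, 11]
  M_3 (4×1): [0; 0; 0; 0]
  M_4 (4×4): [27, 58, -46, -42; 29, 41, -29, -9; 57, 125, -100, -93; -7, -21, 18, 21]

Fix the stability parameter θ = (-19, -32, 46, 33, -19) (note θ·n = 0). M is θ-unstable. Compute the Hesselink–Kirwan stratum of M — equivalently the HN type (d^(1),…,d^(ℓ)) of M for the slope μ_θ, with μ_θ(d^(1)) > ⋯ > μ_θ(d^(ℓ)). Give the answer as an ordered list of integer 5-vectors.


Via rank(M_{q-1}∘⋯∘M_p): M ≅ I[1,1]^2, I[2,2], I[2,3], I[4,4], I[4,5]^3, I[5,5].
μ_θ-semistable layers: μ^(1)=46; μ^(2)=33; μ^(3)=7; μ^(4)=-19; μ^(5)=-32

((0, 0, 1, 0, 0); (0, 0, 0, 1, 0); (0, 0, 0, 3, 3); (2, 0, 0, 0, 1); (0, 2, 0, 0, 0))


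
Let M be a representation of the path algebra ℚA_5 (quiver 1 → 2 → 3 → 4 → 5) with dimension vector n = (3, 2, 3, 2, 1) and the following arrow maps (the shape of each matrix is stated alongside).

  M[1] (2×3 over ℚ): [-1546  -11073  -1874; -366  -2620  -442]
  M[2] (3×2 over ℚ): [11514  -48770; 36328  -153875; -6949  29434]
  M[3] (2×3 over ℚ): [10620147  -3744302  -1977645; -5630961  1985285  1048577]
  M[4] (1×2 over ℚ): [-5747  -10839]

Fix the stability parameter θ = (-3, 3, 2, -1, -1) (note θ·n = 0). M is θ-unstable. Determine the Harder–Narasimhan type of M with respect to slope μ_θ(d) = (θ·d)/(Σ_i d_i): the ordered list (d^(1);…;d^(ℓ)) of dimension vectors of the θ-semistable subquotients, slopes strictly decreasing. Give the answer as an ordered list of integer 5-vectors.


Barcode: M ≅ I[1,1], I[1,4], I[1,5], I[3,3]. HN layers by μ_θ (4 steps, strictly decreasing):
  μ^(1)=2; μ^(2)=4/3; μ^(3)=3/4; μ^(4)=-3

((0, 0, 1, 0, 0); (0, 1, 1, 1, 0); (0, 1, 1, 1, 1); (3, 0, 0, 0, 0))


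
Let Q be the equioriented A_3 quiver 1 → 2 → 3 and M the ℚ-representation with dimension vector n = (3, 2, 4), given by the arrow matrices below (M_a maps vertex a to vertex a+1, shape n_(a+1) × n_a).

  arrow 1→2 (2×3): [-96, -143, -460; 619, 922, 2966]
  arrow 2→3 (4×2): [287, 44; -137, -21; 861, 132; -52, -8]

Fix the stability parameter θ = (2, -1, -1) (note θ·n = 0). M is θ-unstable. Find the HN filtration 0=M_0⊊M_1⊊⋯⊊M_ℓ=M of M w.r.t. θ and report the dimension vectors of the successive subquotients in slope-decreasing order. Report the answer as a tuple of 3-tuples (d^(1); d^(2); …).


Barcode: M ≅ I[1,1], I[1,3]^2, I[3,3]^2. HN layers by μ_θ (3 steps, strictly decreasing):
  μ^(1)=2; μ^(2)=0; μ^(3)=-1

((1, 0, 0); (2, 2, 2); (0, 0, 2))


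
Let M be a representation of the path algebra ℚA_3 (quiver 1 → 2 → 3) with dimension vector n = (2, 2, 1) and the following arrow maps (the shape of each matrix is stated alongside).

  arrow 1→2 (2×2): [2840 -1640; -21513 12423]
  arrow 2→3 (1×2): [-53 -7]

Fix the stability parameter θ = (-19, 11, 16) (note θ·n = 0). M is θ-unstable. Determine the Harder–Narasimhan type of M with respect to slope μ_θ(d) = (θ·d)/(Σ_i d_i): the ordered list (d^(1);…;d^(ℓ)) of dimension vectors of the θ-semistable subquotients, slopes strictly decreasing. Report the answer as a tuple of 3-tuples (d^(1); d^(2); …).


Barcode: M ≅ I[1,1], I[1,3], I[2,2]. HN layers by μ_θ (3 steps, strictly decreasing):
  μ^(1)=16; μ^(2)=11; μ^(3)=-19

((0, 0, 1); (0, 2, 0); (2, 0, 0))


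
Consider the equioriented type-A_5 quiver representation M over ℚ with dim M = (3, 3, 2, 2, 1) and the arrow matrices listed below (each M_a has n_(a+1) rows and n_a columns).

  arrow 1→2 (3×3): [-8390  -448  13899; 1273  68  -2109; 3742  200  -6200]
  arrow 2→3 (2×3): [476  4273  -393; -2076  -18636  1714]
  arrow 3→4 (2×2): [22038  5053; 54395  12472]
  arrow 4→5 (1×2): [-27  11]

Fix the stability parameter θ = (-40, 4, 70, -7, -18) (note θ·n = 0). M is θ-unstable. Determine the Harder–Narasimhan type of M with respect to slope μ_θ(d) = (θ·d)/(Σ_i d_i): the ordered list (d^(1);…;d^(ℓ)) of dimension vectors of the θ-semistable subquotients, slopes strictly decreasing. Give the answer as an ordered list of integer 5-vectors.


Barcode: M ≅ I[1,1], I[1,2], I[1,5], I[2,4]. HN layers by μ_θ (4 steps, strictly decreasing):
  μ^(1)=63/2; μ^(2)=15; μ^(3)=4; μ^(4)=-40

((0, 0, 1, 1, 0); (0, 0, 1, 1, 1); (0, 3, 0, 0, 0); (3, 0, 0, 0, 0))


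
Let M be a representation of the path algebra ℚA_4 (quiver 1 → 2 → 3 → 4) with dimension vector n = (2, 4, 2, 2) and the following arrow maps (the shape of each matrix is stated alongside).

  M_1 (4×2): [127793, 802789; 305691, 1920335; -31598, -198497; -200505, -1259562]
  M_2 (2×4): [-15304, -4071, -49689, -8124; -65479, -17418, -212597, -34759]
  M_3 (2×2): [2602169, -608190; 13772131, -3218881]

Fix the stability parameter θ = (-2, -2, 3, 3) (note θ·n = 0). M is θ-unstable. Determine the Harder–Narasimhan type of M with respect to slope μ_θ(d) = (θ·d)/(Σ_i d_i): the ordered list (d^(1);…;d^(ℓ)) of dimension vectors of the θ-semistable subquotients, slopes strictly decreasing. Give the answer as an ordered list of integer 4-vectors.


Barcode: M ≅ I[1,4]^2, I[2,2]^2. HN layers by μ_θ (2 steps, strictly decreasing):
  μ^(1)=3; μ^(2)=-2

((0, 0, 2, 2); (2, 4, 0, 0))


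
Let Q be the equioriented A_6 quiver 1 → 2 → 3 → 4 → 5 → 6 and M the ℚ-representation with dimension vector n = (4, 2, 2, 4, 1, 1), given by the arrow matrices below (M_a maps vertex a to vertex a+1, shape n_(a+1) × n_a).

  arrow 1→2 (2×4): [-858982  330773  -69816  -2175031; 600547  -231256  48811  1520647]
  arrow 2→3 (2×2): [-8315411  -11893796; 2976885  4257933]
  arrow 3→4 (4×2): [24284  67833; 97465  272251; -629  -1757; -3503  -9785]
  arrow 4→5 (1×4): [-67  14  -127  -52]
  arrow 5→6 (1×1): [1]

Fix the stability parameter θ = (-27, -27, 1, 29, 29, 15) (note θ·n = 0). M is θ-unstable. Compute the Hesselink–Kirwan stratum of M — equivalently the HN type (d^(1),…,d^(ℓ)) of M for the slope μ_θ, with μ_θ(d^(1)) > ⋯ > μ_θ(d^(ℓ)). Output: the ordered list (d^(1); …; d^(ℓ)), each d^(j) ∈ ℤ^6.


Barcode: M ≅ I[1,1]^2, I[1,4], I[1,6], I[4,4]^2. HN layers by μ_θ (4 steps, strictly decreasing):
  μ^(1)=29; μ^(2)=73/3; μ^(3)=1; μ^(4)=-27

((0, 0, 0, 3, 0, 0); (0, 0, 0, 1, 1, 1); (0, 0, 2, 0, 0, 0); (4, 2, 0, 0, 0, 0))


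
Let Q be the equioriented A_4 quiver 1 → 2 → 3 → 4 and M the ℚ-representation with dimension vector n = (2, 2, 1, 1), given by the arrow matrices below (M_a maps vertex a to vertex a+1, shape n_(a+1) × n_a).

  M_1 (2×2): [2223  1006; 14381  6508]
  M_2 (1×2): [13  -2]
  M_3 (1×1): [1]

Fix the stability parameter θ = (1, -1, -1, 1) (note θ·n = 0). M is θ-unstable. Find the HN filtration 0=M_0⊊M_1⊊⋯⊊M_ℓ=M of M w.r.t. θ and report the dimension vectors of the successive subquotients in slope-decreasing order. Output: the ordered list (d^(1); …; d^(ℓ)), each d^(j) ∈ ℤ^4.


Interval decomposition of M: I[1,2], I[1,4].
HN type (ℓ=3): μ^(1)=1; μ^(2)=0; μ^(3)=-1/3

((0, 0, 0, 1); (1, 1, 0, 0); (1, 1, 1, 0))


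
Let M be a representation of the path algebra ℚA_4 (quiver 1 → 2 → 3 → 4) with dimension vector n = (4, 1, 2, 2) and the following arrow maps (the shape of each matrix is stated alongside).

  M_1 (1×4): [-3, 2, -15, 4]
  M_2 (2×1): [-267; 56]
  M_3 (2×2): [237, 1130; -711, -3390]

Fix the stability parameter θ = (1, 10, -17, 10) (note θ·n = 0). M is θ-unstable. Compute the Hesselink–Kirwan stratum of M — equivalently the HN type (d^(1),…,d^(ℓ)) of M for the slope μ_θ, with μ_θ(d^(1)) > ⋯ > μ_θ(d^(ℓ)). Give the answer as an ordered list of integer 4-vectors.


Interval decomposition of M: I[1,1]^3, I[1,4], I[3,3], I[4,4].
HN type (ℓ=4): μ^(1)=10; μ^(2)=1; μ^(3)=-2; μ^(4)=-17

((0, 0, 0, 2); (3, 0, 0, 0); (1, 1, 1, 0); (0, 0, 1, 0))


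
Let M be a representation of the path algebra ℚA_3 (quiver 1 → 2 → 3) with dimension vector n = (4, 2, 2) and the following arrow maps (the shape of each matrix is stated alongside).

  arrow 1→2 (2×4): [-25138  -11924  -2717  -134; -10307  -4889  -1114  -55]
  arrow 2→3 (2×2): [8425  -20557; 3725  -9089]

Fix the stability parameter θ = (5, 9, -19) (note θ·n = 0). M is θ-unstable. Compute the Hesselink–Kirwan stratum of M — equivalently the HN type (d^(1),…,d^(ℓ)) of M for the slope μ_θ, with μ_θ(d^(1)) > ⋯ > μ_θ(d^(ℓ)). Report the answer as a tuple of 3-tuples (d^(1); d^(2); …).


Barcode: M ≅ I[1,1]^2, I[1,2], I[1,3], I[3,3]. HN layers by μ_θ (4 steps, strictly decreasing):
  μ^(1)=9; μ^(2)=5; μ^(3)=-5/3; μ^(4)=-19

((0, 1, 0); (3, 0, 0); (1, 1, 1); (0, 0, 1))


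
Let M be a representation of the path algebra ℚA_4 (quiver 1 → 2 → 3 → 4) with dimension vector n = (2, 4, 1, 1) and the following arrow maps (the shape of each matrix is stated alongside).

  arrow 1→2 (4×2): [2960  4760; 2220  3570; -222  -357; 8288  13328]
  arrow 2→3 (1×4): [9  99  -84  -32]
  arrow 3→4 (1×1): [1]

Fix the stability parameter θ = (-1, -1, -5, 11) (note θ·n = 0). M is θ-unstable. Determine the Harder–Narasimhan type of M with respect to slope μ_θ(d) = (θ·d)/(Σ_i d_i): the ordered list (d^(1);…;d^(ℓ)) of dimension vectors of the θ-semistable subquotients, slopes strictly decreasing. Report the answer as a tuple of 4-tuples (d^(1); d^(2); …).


Via rank(M_{q-1}∘⋯∘M_p): M ≅ I[1,1], I[1,4], I[2,2]^3.
μ_θ-semistable layers: μ^(1)=11; μ^(2)=-1; μ^(3)=-7/3

((0, 0, 0, 1); (1, 3, 0, 0); (1, 1, 1, 0))


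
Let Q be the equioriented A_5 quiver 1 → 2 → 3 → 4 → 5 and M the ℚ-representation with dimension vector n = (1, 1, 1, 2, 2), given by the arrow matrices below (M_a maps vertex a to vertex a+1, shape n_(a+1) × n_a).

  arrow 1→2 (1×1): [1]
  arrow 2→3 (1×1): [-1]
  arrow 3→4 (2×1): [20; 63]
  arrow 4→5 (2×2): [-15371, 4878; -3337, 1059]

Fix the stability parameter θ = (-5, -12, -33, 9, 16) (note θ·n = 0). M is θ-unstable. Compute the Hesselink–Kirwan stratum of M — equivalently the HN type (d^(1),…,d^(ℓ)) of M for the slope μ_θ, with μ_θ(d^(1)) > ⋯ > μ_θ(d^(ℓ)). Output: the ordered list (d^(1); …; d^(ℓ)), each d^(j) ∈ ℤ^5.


Interval decomposition of M: I[1,5], I[4,5].
HN type (ℓ=3): μ^(1)=16; μ^(2)=9; μ^(3)=-50/3

((0, 0, 0, 0, 2); (0, 0, 0, 2, 0); (1, 1, 1, 0, 0))


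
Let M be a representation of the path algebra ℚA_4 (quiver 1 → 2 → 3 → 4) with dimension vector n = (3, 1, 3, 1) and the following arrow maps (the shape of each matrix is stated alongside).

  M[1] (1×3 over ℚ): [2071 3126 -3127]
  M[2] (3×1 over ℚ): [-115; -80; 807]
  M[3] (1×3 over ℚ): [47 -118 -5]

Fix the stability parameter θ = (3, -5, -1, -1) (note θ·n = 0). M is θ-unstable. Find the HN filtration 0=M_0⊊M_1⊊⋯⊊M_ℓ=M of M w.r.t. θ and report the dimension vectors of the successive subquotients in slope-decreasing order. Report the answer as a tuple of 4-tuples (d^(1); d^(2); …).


Interval decomposition of M: I[1,1]^2, I[1,3], I[3,3], I[3,4].
HN type (ℓ=2): μ^(1)=3; μ^(2)=-1

((2, 0, 0, 0); (1, 1, 3, 1))


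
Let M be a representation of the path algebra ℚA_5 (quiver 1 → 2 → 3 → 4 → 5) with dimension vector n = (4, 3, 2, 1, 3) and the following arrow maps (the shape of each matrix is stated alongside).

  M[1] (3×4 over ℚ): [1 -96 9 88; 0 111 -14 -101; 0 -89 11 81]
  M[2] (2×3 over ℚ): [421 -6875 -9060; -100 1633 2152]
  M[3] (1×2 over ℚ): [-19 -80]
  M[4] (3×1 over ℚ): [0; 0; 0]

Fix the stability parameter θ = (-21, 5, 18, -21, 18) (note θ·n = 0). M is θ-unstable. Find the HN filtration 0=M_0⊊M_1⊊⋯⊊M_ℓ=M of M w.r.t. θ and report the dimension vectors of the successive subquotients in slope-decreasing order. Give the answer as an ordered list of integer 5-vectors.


Interval decomposition of M: I[1,1], I[1,2], I[1,3], I[1,4], I[5,5]^3.
HN type (ℓ=4): μ^(1)=18; μ^(2)=5; μ^(3)=2/3; μ^(4)=-21

((0, 0, 1, 0, 3); (0, 2, 0, 0, 0); (0, 1, 1, 1, 0); (4, 0, 0, 0, 0))


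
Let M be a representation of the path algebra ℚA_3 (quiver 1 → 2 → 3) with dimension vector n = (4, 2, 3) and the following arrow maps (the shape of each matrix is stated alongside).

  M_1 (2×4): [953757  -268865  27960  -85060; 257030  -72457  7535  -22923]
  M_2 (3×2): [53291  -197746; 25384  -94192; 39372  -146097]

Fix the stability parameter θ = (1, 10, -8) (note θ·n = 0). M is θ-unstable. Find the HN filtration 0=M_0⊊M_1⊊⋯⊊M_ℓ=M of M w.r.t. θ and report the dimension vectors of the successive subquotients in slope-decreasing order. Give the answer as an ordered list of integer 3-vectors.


Barcode: M ≅ I[1,1]^2, I[1,3]^2, I[3,3]. HN layers by μ_θ (2 steps, strictly decreasing):
  μ^(1)=1; μ^(2)=-8

((4, 2, 2); (0, 0, 1))


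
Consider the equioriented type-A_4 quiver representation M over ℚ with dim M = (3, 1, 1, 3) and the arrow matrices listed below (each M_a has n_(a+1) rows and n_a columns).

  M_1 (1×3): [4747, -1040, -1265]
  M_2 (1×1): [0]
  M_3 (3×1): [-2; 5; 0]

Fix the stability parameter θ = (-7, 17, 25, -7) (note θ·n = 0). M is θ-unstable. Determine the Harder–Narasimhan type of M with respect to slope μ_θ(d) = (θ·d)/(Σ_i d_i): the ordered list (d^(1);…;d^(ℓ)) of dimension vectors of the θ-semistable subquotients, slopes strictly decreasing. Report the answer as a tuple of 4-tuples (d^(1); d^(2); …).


Barcode: M ≅ I[1,1]^2, I[1,2], I[3,4], I[4,4]^2. HN layers by μ_θ (3 steps, strictly decreasing):
  μ^(1)=17; μ^(2)=9; μ^(3)=-7

((0, 1, 0, 0); (0, 0, 1, 1); (3, 0, 0, 2))


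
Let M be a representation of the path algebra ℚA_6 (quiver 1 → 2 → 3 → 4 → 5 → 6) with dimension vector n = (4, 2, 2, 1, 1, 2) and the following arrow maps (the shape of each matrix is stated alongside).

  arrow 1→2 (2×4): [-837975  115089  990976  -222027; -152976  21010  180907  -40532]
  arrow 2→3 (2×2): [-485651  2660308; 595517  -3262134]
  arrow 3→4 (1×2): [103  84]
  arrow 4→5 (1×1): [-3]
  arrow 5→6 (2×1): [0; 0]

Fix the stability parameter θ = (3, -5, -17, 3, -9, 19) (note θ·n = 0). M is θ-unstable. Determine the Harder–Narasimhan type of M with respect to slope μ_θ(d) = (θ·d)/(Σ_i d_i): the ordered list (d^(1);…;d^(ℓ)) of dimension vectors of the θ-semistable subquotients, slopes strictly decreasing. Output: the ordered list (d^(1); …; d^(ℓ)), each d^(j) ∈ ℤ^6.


Via rank(M_{q-1}∘⋯∘M_p): M ≅ I[1,1]^2, I[1,3], I[1,5], I[6,6]^2.
μ_θ-semistable layers: μ^(1)=19; μ^(2)=3; μ^(3)=-3; μ^(4)=-19/3

((0, 0, 0, 0, 0, 2); (2, 0, 0, 0, 0, 0); (0, 0, 0, 1, 1, 0); (2, 2, 2, 0, 0, 0))


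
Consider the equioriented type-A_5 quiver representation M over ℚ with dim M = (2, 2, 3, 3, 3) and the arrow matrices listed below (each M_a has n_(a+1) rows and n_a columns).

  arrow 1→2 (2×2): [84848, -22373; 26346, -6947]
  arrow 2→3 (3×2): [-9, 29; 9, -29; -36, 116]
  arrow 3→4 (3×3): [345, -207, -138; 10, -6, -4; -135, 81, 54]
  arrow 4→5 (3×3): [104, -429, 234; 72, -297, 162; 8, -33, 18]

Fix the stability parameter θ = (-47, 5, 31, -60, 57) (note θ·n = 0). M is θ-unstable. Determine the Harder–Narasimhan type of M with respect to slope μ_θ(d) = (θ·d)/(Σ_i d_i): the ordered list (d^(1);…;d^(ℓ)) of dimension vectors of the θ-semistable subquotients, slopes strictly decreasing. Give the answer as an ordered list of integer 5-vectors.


Barcode: M ≅ I[1,2], I[1,3], I[3,3], I[3,4], I[4,4], I[4,5], I[5,5]^2. HN layers by μ_θ (6 steps, strictly decreasing):
  μ^(1)=57; μ^(2)=31; μ^(3)=5; μ^(4)=-29/2; μ^(5)=-47; μ^(6)=-60

((0, 0, 0, 0, 3); (0, 0, 2, 0, 0); (0, 2, 0, 0, 0); (0, 0, 1, 1, 0); (2, 0, 0, 0, 0); (0, 0, 0, 2, 0))


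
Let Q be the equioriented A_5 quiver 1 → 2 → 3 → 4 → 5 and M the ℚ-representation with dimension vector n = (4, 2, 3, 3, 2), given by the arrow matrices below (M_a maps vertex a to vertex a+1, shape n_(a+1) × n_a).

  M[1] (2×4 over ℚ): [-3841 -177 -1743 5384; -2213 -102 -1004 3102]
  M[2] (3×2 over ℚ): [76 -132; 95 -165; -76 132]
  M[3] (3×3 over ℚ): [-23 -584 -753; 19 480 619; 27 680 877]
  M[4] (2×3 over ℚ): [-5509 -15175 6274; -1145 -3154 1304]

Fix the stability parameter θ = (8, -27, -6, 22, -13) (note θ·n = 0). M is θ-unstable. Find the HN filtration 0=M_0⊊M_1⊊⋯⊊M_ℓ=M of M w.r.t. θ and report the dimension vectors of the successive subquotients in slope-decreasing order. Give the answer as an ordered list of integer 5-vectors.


Barcode: M ≅ I[1,1]^2, I[1,2], I[1,3], I[3,5]^2, I[4,4]. HN layers by μ_θ (5 steps, strictly decreasing):
  μ^(1)=22; μ^(2)=8; μ^(3)=9/2; μ^(4)=-6; μ^(5)=-19/2

((0, 0, 0, 1, 0); (2, 0, 0, 0, 0); (0, 0, 0, 2, 2); (0, 0, 3, 0, 0); (2, 2, 0, 0, 0))


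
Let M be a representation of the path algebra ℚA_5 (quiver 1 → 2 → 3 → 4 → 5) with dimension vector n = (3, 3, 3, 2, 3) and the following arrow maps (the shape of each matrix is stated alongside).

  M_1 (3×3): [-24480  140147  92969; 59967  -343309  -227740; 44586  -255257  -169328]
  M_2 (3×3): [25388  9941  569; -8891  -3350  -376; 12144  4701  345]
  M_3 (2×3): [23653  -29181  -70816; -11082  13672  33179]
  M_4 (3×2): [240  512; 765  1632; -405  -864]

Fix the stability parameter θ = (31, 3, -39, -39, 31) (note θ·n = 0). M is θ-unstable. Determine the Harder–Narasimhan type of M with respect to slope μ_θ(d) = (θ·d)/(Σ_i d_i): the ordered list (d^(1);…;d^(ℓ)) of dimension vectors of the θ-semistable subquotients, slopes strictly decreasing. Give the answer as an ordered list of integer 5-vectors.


Via rank(M_{q-1}∘⋯∘M_p): M ≅ I[1,2], I[1,4], I[1,5], I[3,3], I[5,5]^2.
μ_θ-semistable layers: μ^(1)=31; μ^(2)=17; μ^(3)=-11; μ^(4)=-39

((0, 0, 0, 0, 3); (1, 1, 0, 0, 0); (2, 2, 2, 2, 0); (0, 0, 1, 0, 0))


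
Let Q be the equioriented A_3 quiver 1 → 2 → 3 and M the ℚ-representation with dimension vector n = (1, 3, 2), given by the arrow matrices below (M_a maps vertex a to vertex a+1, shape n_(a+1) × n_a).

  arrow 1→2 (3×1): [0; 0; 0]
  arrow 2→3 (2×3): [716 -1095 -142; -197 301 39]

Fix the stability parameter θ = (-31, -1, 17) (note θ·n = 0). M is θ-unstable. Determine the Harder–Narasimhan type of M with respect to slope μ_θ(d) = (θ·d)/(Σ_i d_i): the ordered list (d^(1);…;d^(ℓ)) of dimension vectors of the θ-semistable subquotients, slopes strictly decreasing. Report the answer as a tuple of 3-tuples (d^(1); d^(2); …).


Interval decomposition of M: I[1,1], I[2,2], I[2,3]^2.
HN type (ℓ=3): μ^(1)=17; μ^(2)=-1; μ^(3)=-31

((0, 0, 2); (0, 3, 0); (1, 0, 0))


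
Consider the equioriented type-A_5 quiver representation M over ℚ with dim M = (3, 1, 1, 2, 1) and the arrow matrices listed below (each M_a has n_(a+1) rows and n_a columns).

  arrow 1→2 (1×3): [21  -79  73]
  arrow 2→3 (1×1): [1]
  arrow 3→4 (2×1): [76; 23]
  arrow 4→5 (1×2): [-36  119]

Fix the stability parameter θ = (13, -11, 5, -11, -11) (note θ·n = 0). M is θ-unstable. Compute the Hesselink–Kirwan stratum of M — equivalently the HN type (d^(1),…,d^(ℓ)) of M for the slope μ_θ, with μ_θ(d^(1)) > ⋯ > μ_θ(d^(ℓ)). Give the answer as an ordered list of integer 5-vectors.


Barcode: M ≅ I[1,1]^2, I[1,5], I[4,4]. HN layers by μ_θ (3 steps, strictly decreasing):
  μ^(1)=13; μ^(2)=-3; μ^(3)=-11

((2, 0, 0, 0, 0); (1, 1, 1, 1, 1); (0, 0, 0, 1, 0))


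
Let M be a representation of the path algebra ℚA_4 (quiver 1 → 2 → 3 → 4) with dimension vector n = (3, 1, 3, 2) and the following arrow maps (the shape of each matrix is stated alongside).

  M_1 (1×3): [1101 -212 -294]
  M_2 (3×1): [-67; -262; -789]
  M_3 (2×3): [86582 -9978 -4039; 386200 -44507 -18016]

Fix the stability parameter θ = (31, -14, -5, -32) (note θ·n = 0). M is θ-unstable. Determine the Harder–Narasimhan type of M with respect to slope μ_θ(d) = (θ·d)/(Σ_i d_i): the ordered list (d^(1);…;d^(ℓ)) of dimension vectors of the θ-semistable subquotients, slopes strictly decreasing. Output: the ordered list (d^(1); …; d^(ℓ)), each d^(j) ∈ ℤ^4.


Interval decomposition of M: I[1,1]^2, I[1,4], I[3,3], I[3,4].
HN type (ℓ=3): μ^(1)=31; μ^(2)=-5; μ^(3)=-37/2

((2, 0, 0, 0); (1, 1, 2, 1); (0, 0, 1, 1))


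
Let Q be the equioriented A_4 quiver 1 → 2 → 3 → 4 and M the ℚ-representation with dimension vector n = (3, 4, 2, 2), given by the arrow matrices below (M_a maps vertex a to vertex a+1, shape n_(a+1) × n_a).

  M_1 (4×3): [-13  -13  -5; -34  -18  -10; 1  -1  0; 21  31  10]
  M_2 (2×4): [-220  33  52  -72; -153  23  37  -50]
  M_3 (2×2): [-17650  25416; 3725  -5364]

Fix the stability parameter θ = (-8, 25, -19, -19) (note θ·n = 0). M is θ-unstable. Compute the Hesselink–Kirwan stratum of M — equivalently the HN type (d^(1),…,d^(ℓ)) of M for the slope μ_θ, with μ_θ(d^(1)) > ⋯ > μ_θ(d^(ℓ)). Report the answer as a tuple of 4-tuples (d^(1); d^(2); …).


Barcode: M ≅ I[1,1], I[1,3], I[1,4], I[2,2]^2, I[4,4]. HN layers by μ_θ (5 steps, strictly decreasing):
  μ^(1)=25; μ^(2)=3; μ^(3)=-13/3; μ^(4)=-8; μ^(5)=-19

((0, 2, 0, 0); (0, 1, 1, 0); (0, 1, 1, 1); (3, 0, 0, 0); (0, 0, 0, 1))


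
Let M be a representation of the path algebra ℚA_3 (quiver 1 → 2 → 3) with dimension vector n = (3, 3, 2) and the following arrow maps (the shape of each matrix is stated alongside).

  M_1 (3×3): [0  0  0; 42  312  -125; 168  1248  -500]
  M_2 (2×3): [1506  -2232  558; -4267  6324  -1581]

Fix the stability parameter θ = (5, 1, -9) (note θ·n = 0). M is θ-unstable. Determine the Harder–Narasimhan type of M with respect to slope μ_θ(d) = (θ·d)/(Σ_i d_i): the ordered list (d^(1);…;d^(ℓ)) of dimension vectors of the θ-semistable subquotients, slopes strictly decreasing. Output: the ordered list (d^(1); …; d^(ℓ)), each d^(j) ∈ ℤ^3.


Via rank(M_{q-1}∘⋯∘M_p): M ≅ I[1,1]^2, I[1,2], I[2,2], I[2,3], I[3,3].
μ_θ-semistable layers: μ^(1)=5; μ^(2)=3; μ^(3)=1; μ^(4)=-4; μ^(5)=-9

((2, 0, 0); (1, 1, 0); (0, 1, 0); (0, 1, 1); (0, 0, 1))


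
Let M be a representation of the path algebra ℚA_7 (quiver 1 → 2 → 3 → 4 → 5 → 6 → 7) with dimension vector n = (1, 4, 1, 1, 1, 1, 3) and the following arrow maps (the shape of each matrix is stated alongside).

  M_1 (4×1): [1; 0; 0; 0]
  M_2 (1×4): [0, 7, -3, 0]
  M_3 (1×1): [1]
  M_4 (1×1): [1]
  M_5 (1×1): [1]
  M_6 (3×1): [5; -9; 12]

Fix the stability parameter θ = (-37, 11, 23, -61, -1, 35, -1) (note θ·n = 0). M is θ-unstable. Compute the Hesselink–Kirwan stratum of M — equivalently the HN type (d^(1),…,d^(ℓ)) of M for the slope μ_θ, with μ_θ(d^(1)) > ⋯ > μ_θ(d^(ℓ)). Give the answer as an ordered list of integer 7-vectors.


Interval decomposition of M: I[1,2], I[2,2]^2, I[2,7], I[7,7]^2.
HN type (ℓ=5): μ^(1)=17; μ^(2)=11; μ^(3)=-1; μ^(4)=-9; μ^(5)=-37

((0, 0, 0, 0, 0, 1, 1); (0, 3, 0, 0, 0, 0, 0); (0, 0, 0, 0, 1, 0, 2); (0, 1, 1, 1, 0, 0, 0); (1, 0, 0, 0, 0, 0, 0))


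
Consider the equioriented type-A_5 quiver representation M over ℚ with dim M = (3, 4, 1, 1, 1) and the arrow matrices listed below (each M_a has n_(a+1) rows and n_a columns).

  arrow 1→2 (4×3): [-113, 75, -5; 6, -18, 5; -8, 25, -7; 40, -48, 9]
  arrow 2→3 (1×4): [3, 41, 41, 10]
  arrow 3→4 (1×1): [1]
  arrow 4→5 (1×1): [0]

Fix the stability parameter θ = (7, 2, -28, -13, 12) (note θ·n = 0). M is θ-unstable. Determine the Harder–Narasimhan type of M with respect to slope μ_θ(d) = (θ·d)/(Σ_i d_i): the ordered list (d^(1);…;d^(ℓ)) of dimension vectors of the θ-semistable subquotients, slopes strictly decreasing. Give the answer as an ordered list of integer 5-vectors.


Via rank(M_{q-1}∘⋯∘M_p): M ≅ I[1,2]^2, I[1,4], I[2,2], I[5,5].
μ_θ-semistable layers: μ^(1)=12; μ^(2)=9/2; μ^(3)=2; μ^(4)=-8

((0, 0, 0, 0, 1); (2, 2, 0, 0, 0); (0, 1, 0, 0, 0); (1, 1, 1, 1, 0))


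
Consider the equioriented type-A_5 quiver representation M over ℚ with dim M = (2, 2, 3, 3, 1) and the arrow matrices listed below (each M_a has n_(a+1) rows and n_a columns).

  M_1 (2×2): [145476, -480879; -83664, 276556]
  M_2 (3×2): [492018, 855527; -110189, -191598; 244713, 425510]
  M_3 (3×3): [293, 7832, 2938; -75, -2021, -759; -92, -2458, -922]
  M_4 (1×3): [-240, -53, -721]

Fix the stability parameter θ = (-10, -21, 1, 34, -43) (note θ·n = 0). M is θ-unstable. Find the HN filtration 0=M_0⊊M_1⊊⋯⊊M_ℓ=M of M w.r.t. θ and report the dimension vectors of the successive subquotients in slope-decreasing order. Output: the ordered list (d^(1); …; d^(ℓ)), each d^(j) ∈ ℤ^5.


Via rank(M_{q-1}∘⋯∘M_p): M ≅ I[1,1], I[1,3], I[2,5], I[3,4], I[4,4].
μ_θ-semistable layers: μ^(1)=34; μ^(2)=1; μ^(3)=-8/3; μ^(4)=-10; μ^(5)=-31/2; μ^(6)=-21

((0, 0, 0, 2, 0); (0, 0, 2, 0, 0); (0, 0, 1, 1, 1); (1, 0, 0, 0, 0); (1, 1, 0, 0, 0); (0, 1, 0, 0, 0))
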